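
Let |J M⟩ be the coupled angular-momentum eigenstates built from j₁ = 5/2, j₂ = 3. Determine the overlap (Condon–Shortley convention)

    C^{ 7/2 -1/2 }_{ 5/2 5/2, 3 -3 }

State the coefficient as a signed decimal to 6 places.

+√(2/21) ≈ +0.308607

√[8·2!3!4!/10! · 5!0!0!6!3!4!] = √(55296/7)
  +(−1)^0/∏(0,2,0,0,3,4)! = 1/288  (running 1/288)
⟨..|..⟩ = √(55296/7)·(1/288) = +0.308607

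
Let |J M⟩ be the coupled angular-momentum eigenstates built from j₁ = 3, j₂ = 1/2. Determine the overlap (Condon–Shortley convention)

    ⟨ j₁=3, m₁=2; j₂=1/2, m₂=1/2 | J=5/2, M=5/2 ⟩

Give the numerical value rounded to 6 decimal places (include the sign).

−√(1/7) = -0.377964

triangle: 1!·5!·0!/7! = 120/5040
(j±m)!: 5!·1!·1!·0!·5!·0! = 14400
prefactor² = (2J+1)·Δ·N² = 14400/7
  k=1: −1/(1!·0!·0!·0!·5!·0!) = -1/120
Σ = -1/120  ⇒  CG² = 14400/7·(-1/120)² = 1/7
CG = −√(1/7) = -0.377964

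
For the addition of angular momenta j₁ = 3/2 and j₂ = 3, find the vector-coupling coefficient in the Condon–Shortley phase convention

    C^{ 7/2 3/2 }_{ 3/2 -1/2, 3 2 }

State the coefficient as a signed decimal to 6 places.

-0.654654

√[8·1!2!5!/9! · 1!2!5!1!5!2!] = √(6400/21)
  +(−1)^0/∏(0,1,2,5,0,0)! = 1/240  (running 1/240)
  +(−1)^1/∏(1,0,1,4,1,1)! = -1/24  (running -3/80)
⟨..|..⟩ = √(6400/21)·(-3/80) = -0.654654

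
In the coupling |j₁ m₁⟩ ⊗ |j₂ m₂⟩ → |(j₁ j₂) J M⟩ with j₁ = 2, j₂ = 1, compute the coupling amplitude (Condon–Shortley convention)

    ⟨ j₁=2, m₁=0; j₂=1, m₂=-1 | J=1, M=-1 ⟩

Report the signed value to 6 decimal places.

+0.316228  (= +√(1/10))

triangle: 2!×2!×0!/5! = 4/120
(j±m)!: 2!×2!×0!×2!×0!×2! = 16
prefactor² = (2J+1)×Δ×N² = 8/5
  k=0: +1/(0!×2!×2!×0!×0!×0!) = 1/4
Σ = 1/4  ⇒  CG² = 8/5×1/4² = 1/10
CG = +√(1/10) = +0.316228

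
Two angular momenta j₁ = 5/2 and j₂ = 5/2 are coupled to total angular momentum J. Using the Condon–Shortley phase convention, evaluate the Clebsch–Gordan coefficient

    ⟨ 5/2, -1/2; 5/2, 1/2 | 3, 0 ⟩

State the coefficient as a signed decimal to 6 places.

−√(4/45) = -0.298142

j₁+j₂−J=2  J+j₁−j₂=3  J−j₁+j₂=3  j₁+j₂+J+1=9
(j₁±m₁, j₂±m₂, J±M) = (2,3,3,2,3,3)
P² = 36/5
sum k=0..2:
  [0] +1/72 = 1/72
  [1] −1/4 = -1/4
  [2] +1/8 = 1/8
S = -1/9
C² = P²·S² = 4/45 ; C = -0.298142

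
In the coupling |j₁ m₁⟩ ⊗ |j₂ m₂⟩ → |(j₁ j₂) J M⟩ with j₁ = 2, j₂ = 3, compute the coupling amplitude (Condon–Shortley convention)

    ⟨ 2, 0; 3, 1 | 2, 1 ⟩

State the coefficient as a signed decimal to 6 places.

triangle: 3!×1!×3!/8! = 36/40320
(j±m)!: 2!×2!×4!×2!×3!×1! = 1152
prefactor² = (2J+1)×Δ×N² = 36/7
  k=1: −1/(1!×2!×1!×3!×0!×0!) = -1/12
  k=2: +1/(2!×1!×0!×2!×1!×1!) = 1/4
Σ = 1/6  ⇒  CG² = 36/7×1/6² = 1/7
CG = +√(1/7) = +0.377964

+√(1/7) ≈ +0.377964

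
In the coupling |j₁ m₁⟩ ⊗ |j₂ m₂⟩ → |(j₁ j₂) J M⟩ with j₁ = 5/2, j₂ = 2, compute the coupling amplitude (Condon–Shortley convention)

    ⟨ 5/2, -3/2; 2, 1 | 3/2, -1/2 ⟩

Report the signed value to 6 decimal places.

+√(2/105) ≈ +0.138013

√[4·3!2!1!/7! · 1!4!3!1!1!2!] = √(96/35)
  +(−1)^2/∏(2,1,2,1,0,0)! = 1/4  (running 1/4)
  +(−1)^3/∏(3,0,1,0,1,1)! = -1/6  (running 1/12)
⟨..|..⟩ = √(96/35)·(1/12) = +0.138013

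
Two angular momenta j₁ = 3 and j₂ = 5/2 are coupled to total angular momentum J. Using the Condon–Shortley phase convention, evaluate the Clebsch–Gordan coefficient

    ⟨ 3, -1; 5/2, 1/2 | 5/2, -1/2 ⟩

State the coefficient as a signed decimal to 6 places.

√[6·3!3!2!/9! · 2!4!3!2!2!3!] = √(288/35)
  +(−1)^1/∏(1,2,3,2,0,0)! = -1/24  (running -1/24)
  +(−1)^2/∏(2,1,2,1,1,1)! = 1/4  (running 5/24)
  +(−1)^3/∏(3,0,1,0,2,2)! = -1/24  (running 1/6)
⟨..|..⟩ = √(288/35)·(1/6) = +0.478091

+0.478091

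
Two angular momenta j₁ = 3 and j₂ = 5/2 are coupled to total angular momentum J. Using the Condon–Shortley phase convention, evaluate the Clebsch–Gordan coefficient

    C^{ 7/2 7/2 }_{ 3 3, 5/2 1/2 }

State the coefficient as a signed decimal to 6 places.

triangle: 2!*4!*3!/10! = 288/3628800
(j±m)!: 6!*0!*3!*2!*7!*0! = 43545600
prefactor² = (2J+1)*Δ*N² = 27648
  k=0: +1/(0!*2!*0!*3!*4!*0!) = 1/288
Σ = 1/288  ⇒  CG² = 27648*1/288² = 1/3
CG = +√(1/3) = +0.577350

+0.577350  (= +√(1/3))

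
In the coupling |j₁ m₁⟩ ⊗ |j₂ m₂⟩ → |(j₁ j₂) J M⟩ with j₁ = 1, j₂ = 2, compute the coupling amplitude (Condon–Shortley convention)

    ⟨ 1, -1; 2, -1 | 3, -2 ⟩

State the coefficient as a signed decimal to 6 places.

+√(2/3) ≈ +0.816497

j₁+j₂−J=0  J+j₁−j₂=2  J−j₁+j₂=4  j₁+j₂+J+1=7
(j₁±m₁, j₂±m₂, J±M) = (0,2,1,3,1,5)
P² = 96
sum k=0..0:
  [0] +1/12 = 1/12
S = 1/12
C² = P²·S² = 2/3 ; C = +0.816497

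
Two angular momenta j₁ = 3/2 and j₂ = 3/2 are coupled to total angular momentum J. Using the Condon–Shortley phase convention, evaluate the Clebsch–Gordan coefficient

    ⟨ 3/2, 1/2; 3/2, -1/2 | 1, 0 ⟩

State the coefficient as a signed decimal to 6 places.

-0.223607  (= −√(1/20))

√[3·2!1!1!/5! · 2!1!1!2!1!1!] = √(1/5)
  +(−1)^0/∏(0,2,1,1,0,0)! = 1/2  (running 1/2)
  +(−1)^1/∏(1,1,0,0,1,1)! = -1  (running -1/2)
⟨..|..⟩ = √(1/5)·(-1/2) = -0.223607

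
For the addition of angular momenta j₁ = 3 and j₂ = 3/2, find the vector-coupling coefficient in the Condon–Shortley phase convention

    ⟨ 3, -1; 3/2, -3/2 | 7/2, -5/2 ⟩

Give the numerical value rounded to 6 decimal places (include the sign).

+√(10/21) ≈ +0.690066

j₁+j₂−J=1  J+j₁−j₂=5  J−j₁+j₂=2  j₁+j₂+J+1=9
(j₁±m₁, j₂±m₂, J±M) = (2,4,0,3,1,6)
P² = 7680/7
sum k=0..0:
  [0] +1/48 = 1/48
S = 1/48
C² = P²·S² = 10/21 ; C = +0.690066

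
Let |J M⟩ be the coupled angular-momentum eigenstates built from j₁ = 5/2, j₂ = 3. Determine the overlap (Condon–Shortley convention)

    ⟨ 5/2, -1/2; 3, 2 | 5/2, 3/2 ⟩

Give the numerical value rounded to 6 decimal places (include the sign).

triangle: 3!*2!*3!/9! = 72/362880
(j±m)!: 2!*3!*5!*1!*4!*1! = 34560
prefactor² = (2J+1)*Δ*N² = 288/7
  k=2: +1/(2!*1!*1!*3!*1!*0!) = 1/12
  k=3: −1/(3!*0!*0!*2!*2!*1!) = -1/24
Σ = 1/24  ⇒  CG² = 288/7*1/24² = 1/14
CG = +√(1/14) = +0.267261

+√(1/14) = +0.267261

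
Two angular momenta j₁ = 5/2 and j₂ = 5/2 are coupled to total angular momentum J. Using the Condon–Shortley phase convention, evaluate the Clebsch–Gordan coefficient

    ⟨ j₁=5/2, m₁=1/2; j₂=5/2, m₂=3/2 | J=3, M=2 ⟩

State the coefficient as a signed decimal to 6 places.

-0.288675

√[7·2!3!3!/9! · 3!2!4!1!5!1!] = √(48)
  +(−1)^1/∏(1,1,1,3,2,0)! = -1/12  (running -1/12)
  +(−1)^2/∏(2,0,0,2,3,1)! = 1/24  (running -1/24)
⟨..|..⟩ = √(48)·(-1/24) = -0.288675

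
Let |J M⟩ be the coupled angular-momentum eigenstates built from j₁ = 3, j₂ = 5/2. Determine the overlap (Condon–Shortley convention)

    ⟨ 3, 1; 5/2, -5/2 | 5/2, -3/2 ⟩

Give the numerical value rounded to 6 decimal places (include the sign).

√[6·3!3!2!/9! · 4!2!0!5!1!4!] = √(1152/7)
  +(−1)^0/∏(0,3,2,0,1,2)! = 1/24  (running 1/24)
⟨..|..⟩ = √(1152/7)·(1/24) = +0.534522

+0.534522  (= +√(2/7))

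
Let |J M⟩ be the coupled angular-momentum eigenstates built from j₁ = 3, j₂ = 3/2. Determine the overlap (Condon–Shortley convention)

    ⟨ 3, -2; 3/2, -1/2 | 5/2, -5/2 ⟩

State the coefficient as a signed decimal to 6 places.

−√(5/14) = -0.597614

√[6·2!4!1!/8! · 1!5!1!2!0!5!] = √(1440/7)
  +(−1)^1/∏(1,1,4,0,0,1)! = -1/24  (running -1/24)
⟨..|..⟩ = √(1440/7)·(-1/24) = -0.597614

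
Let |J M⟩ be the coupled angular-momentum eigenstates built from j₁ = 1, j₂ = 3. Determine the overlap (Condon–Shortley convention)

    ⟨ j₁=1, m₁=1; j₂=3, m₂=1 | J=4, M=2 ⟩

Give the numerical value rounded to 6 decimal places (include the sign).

j₁+j₂−J=0  J+j₁−j₂=2  J−j₁+j₂=6  j₁+j₂+J+1=9
(j₁±m₁, j₂±m₂, J±M) = (2,0,4,2,6,2)
P² = 34560/7
sum k=0..0:
  [0] +1/96 = 1/96
S = 1/96
C² = P²·S² = 15/28 ; C = +0.731925

+√(15/28) ≈ +0.731925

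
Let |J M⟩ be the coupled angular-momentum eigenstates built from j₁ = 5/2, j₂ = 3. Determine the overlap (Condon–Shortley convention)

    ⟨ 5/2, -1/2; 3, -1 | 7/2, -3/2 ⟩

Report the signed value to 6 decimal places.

-0.487950  (= −√(5/21))

triangle: 2!*3!*4!/10! = 288/3628800
(j±m)!: 2!*3!*2!*4!*2!*5! = 138240
prefactor² = (2J+1)*Δ*N² = 3072/35
  k=0: +1/(0!*2!*3!*2!*0!*2!) = 1/48
  k=1: −1/(1!*1!*2!*1!*1!*3!) = -1/12
  k=2: +1/(2!*0!*1!*0!*2!*4!) = 1/96
Σ = -5/96  ⇒  CG² = 3072/35*(-5/96)² = 5/21
CG = −√(5/21) = -0.487950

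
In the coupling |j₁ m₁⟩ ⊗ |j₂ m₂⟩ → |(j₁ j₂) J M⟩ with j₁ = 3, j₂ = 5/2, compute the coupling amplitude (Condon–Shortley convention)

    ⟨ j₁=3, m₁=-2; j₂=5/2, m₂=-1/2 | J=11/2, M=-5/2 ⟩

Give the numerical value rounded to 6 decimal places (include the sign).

triangle: 0!*6!*5!/12! = 86400/479001600
(j±m)!: 1!*5!*2!*3!*3!*8! = 348364800
prefactor² = (2J+1)*Δ*N² = 8294400/11
  k=0: +1/(0!*0!*5!*2!*1!*3!) = 1/1440
Σ = 1/1440  ⇒  CG² = 8294400/11*1/1440² = 4/11
CG = +√(4/11) = +0.603023

+√(4/11) = +0.603023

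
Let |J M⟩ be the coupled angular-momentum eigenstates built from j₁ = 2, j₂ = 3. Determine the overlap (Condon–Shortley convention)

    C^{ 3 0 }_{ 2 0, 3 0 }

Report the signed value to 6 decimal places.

j₁+j₂−J=2  J+j₁−j₂=2  J−j₁+j₂=4  j₁+j₂+J+1=9
(j₁±m₁, j₂±m₂, J±M) = (2,2,3,3,3,3)
P² = 48/5
sum k=0..2:
  [0] +1/24 = 1/24
  [1] −1/4 = -1/4
  [2] +1/24 = 1/24
S = -1/6
C² = P²·S² = 4/15 ; C = -0.516398

−√(4/15) ≈ -0.516398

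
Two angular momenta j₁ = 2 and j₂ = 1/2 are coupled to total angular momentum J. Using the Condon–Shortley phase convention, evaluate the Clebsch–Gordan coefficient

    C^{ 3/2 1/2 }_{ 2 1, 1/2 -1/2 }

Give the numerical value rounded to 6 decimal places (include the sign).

+0.774597

j₁+j₂−J=1  J+j₁−j₂=3  J−j₁+j₂=0  j₁+j₂+J+1=5
(j₁±m₁, j₂±m₂, J±M) = (3,1,0,1,2,1)
P² = 12/5
sum k=0..0:
  [0] +1/2 = 1/2
S = 1/2
C² = P²·S² = 3/5 ; C = +0.774597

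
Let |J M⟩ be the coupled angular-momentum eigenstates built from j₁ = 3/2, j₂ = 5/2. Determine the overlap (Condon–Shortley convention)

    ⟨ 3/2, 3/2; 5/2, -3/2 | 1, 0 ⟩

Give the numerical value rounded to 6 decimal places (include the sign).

+0.447214  (= +√(1/5))

triangle: 3!·0!·2!/6! = 12/720
(j±m)!: 3!·0!·1!·4!·1!·1! = 144
prefactor² = (2J+1)·Δ·N² = 36/5
  k=0: +1/(0!·3!·0!·1!·0!·1!) = 1/6
Σ = 1/6  ⇒  CG² = 36/5·1/6² = 1/5
CG = +√(1/5) = +0.447214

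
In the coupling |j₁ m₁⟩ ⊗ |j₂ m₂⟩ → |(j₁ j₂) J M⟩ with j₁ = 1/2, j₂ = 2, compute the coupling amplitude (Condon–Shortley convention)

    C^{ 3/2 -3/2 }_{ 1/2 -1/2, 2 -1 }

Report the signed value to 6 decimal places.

j₁+j₂−J=1  J+j₁−j₂=0  J−j₁+j₂=3  j₁+j₂+J+1=5
(j₁±m₁, j₂±m₂, J±M) = (0,1,1,3,0,3)
P² = 36/5
sum k=1..1:
  [1] −1/6 = -1/6
S = -1/6
C² = P²·S² = 1/5 ; C = -0.447214

-0.447214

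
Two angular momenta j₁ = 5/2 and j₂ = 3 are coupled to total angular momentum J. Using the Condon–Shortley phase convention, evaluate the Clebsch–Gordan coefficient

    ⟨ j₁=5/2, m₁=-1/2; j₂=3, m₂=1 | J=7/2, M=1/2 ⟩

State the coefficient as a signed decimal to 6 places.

√[8·2!3!4!/10! · 2!3!4!2!4!3!] = √(9216/175)
  +(−1)^0/∏(0,2,3,4,0,0)! = 1/288  (running 1/288)
  +(−1)^1/∏(1,1,2,3,1,1)! = -1/12  (running -23/288)
  +(−1)^2/∏(2,0,1,2,2,2)! = 1/16  (running -5/288)
⟨..|..⟩ = √(9216/175)·(-5/288) = -0.125988

−√(1/63) ≈ -0.125988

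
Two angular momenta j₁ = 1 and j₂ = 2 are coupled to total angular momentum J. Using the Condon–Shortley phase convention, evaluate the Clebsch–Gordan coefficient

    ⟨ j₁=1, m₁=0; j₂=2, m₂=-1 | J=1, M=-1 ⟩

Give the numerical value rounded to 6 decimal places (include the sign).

triangle: 2!·0!·2!/5! = 4/120
(j±m)!: 1!·1!·1!·3!·0!·2! = 12
prefactor² = (2J+1)·Δ·N² = 6/5
  k=1: −1/(1!·1!·0!·0!·0!·2!) = -1/2
Σ = -1/2  ⇒  CG² = 6/5·(-1/2)² = 3/10
CG = −√(3/10) = -0.547723

-0.547723  (= −√(3/10))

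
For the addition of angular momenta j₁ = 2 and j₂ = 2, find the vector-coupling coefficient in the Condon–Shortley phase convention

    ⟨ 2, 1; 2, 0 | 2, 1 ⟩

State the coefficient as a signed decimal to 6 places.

j₁+j₂−J=2  J+j₁−j₂=2  J−j₁+j₂=2  j₁+j₂+J+1=7
(j₁±m₁, j₂±m₂, J±M) = (3,1,2,2,3,1)
P² = 8/7
sum k=0..1:
  [0] +1/4 = 1/4
  [1] −1/2 = -1/2
S = -1/4
C² = P²·S² = 1/14 ; C = -0.267261

−√(1/14) = -0.267261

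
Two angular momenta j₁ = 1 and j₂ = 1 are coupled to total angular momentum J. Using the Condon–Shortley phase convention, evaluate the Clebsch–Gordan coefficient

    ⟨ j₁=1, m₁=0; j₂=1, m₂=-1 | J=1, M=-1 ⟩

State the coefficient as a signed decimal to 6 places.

+√(1/2) ≈ +0.707107

triangle: 1!×1!×1!/4! = 1/24
(j±m)!: 1!×1!×0!×2!×0!×2! = 4
prefactor² = (2J+1)×Δ×N² = 1/2
  k=0: +1/(0!×1!×1!×0!×0!×1!) = 1
Σ = 1  ⇒  CG² = 1/2×1² = 1/2
CG = +√(1/2) = +0.707107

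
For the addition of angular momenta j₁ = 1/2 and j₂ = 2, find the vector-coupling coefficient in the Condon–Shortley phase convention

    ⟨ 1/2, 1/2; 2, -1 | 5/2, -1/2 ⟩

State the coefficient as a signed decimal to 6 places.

+0.632456

√[6·0!1!4!/6! · 1!0!1!3!2!3!] = √(72/5)
  +(−1)^0/∏(0,0,0,1,1,3)! = 1/6  (running 1/6)
⟨..|..⟩ = √(72/5)·(1/6) = +0.632456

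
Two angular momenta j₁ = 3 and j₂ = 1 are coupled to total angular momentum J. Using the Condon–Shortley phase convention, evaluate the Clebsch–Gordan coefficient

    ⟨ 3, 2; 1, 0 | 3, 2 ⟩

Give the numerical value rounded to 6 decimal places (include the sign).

√[7·1!5!1!/8! · 5!1!1!1!5!1!] = √(300)
  +(−1)^0/∏(0,1,1,1,4,0)! = 1/24  (running 1/24)
  +(−1)^1/∏(1,0,0,0,5,1)! = -1/120  (running 1/30)
⟨..|..⟩ = √(300)·(1/30) = +0.577350

+0.577350  (= +√(1/3))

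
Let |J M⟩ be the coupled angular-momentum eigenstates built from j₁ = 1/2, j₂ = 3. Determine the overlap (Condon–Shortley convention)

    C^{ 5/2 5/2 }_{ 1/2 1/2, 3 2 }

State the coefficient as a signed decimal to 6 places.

j₁+j₂−J=1  J+j₁−j₂=0  J−j₁+j₂=5  j₁+j₂+J+1=7
(j₁±m₁, j₂±m₂, J±M) = (1,0,5,1,5,0)
P² = 14400/7
sum k=0..0:
  [0] +1/120 = 1/120
S = 1/120
C² = P²·S² = 1/7 ; C = +0.377964

+0.377964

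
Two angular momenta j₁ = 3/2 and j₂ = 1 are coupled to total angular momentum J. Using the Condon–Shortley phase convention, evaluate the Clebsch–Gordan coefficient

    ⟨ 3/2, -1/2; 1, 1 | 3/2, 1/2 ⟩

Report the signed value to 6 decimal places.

triangle: 1!×2!×1!/5! = 2/120
(j±m)!: 1!×2!×2!×0!×2!×1! = 8
prefactor² = (2J+1)×Δ×N² = 8/15
  k=1: −1/(1!×0!×1!×1!×1!×0!) = -1
Σ = -1  ⇒  CG² = 8/15×(-1)² = 8/15
CG = −√(8/15) = -0.730297

−√(8/15) = -0.730297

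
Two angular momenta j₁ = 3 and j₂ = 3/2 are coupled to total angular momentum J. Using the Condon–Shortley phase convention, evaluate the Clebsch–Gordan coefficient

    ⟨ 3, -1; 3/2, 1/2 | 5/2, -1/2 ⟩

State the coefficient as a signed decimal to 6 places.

√[6·2!4!1!/8! · 2!4!2!1!2!3!] = √(288/35)
  +(−1)^1/∏(1,1,3,1,1,0)! = -1/6  (running -1/6)
  +(−1)^2/∏(2,0,2,0,2,1)! = 1/8  (running -1/24)
⟨..|..⟩ = √(288/35)·(-1/24) = -0.119523

-0.119523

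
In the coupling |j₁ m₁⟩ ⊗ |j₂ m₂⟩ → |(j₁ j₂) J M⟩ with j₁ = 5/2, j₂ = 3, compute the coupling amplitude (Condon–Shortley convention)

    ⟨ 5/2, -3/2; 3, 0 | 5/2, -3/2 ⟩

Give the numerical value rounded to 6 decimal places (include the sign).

j₁+j₂−J=3  J+j₁−j₂=2  J−j₁+j₂=3  j₁+j₂+J+1=9
(j₁±m₁, j₂±m₂, J±M) = (1,4,3,3,1,4)
P² = 864/35
sum k=2..3:
  [2] +1/8 = 1/8
  [3] −1/36 = -1/36
S = 7/72
C² = P²·S² = 7/30 ; C = +0.483046

+√(7/30) ≈ +0.483046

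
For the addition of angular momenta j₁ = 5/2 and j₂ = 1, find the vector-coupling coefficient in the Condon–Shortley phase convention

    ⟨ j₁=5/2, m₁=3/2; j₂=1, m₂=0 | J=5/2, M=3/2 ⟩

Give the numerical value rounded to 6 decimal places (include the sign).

+0.507093

√[6·1!4!1!/7! · 4!1!1!1!4!1!] = √(576/35)
  +(−1)^0/∏(0,1,1,1,3,0)! = 1/6  (running 1/6)
  +(−1)^1/∏(1,0,0,0,4,1)! = -1/24  (running 1/8)
⟨..|..⟩ = √(576/35)·(1/8) = +0.507093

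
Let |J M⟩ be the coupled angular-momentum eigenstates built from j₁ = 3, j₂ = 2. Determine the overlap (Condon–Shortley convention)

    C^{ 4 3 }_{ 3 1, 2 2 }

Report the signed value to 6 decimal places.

j₁+j₂−J=1  J+j₁−j₂=5  J−j₁+j₂=3  j₁+j₂+J+1=10
(j₁±m₁, j₂±m₂, J±M) = (4,2,4,0,7,1)
P² = 10368
sum k=1..1:
  [1] −1/144 = -1/144
S = -1/144
C² = P²·S² = 1/2 ; C = -0.707107

-0.707107  (= −√(1/2))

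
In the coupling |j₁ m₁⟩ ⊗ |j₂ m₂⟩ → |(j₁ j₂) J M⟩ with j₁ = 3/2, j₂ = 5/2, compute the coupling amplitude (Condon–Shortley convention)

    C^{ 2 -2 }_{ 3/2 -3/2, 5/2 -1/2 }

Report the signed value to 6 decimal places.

+√(1/7) ≈ +0.377964

j₁+j₂−J=2  J+j₁−j₂=1  J−j₁+j₂=3  j₁+j₂+J+1=7
(j₁±m₁, j₂±m₂, J±M) = (0,3,2,3,0,4)
P² = 144/7
sum k=2..2:
  [2] +1/12 = 1/12
S = 1/12
C² = P²·S² = 1/7 ; C = +0.377964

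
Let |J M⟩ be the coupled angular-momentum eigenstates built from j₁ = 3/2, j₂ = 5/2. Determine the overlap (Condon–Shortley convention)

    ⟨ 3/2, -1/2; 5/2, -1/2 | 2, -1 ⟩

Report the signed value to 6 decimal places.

triangle: 2!×1!×3!/7! = 12/5040
(j±m)!: 1!×2!×2!×3!×1!×3! = 144
prefactor² = (2J+1)×Δ×N² = 12/7
  k=1: −1/(1!×1!×1!×1!×0!×2!) = -1/2
  k=2: +1/(2!×0!×0!×0!×1!×3!) = 1/12
Σ = -5/12  ⇒  CG² = 12/7×(-5/12)² = 25/84
CG = −√(25/84) = -0.545545

-0.545545  (= −√(25/84))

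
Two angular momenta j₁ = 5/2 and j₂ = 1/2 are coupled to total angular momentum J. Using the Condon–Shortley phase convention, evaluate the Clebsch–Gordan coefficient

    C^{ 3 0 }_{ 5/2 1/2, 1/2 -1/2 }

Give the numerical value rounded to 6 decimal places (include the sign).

triangle: 0!*5!*1!/7! = 120/5040
(j±m)!: 3!*2!*0!*1!*3!*3! = 432
prefactor² = (2J+1)*Δ*N² = 72
  k=0: +1/(0!*0!*2!*0!*3!*1!) = 1/12
Σ = 1/12  ⇒  CG² = 72*1/12² = 1/2
CG = +√(1/2) = +0.707107

+0.707107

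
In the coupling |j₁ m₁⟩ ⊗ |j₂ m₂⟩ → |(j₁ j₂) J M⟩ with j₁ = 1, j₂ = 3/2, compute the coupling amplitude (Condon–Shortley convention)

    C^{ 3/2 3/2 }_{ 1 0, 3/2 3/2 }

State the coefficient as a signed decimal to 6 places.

−√(3/5) ≈ -0.774597

j₁+j₂−J=1  J+j₁−j₂=1  J−j₁+j₂=2  j₁+j₂+J+1=5
(j₁±m₁, j₂±m₂, J±M) = (1,1,3,0,3,0)
P² = 12/5
sum k=1..1:
  [1] −1/2 = -1/2
S = -1/2
C² = P²·S² = 3/5 ; C = -0.774597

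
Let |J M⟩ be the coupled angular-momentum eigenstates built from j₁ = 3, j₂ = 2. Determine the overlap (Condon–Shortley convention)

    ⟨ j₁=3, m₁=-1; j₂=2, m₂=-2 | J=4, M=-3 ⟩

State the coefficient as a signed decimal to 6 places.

triangle: 1!·5!·3!/10! = 720/3628800
(j±m)!: 2!·4!·0!·4!·1!·7! = 5806080
prefactor² = (2J+1)·Δ·N² = 10368
  k=0: +1/(0!·1!·4!·0!·1!·3!) = 1/144
Σ = 1/144  ⇒  CG² = 10368·1/144² = 1/2
CG = +√(1/2) = +0.707107

+√(1/2) = +0.707107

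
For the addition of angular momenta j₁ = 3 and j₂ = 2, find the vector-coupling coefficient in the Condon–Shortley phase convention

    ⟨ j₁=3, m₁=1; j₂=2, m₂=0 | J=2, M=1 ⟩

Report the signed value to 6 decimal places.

j₁+j₂−J=3  J+j₁−j₂=3  J−j₁+j₂=1  j₁+j₂+J+1=8
(j₁±m₁, j₂±m₂, J±M) = (4,2,2,2,3,1)
P² = 36/7
sum k=1..2:
  [1] −1/4 = -1/4
  [2] +1/12 = 1/12
S = -1/6
C² = P²·S² = 1/7 ; C = -0.377964

-0.377964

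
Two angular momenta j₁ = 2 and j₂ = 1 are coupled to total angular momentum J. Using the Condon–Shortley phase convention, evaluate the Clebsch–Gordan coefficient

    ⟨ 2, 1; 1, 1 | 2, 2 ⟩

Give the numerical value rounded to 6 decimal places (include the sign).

triangle: 1!*3!*1!/6! = 6/720
(j±m)!: 3!*1!*2!*0!*4!*0! = 288
prefactor² = (2J+1)*Δ*N² = 12
  k=1: −1/(1!*0!*0!*1!*3!*0!) = -1/6
Σ = -1/6  ⇒  CG² = 12*(-1/6)² = 1/3
CG = −√(1/3) = -0.577350

-0.577350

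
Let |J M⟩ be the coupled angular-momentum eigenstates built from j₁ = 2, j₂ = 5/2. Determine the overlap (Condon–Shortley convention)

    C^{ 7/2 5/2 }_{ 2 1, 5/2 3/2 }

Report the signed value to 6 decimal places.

−√(1/63) ≈ -0.125988

j₁+j₂−J=1  J+j₁−j₂=3  J−j₁+j₂=4  j₁+j₂+J+1=9
(j₁±m₁, j₂±m₂, J±M) = (3,1,4,1,6,1)
P² = 2304/7
sum k=0..1:
  [0] +1/48 = 1/48
  [1] −1/36 = -1/36
S = -1/144
C² = P²·S² = 1/63 ; C = -0.125988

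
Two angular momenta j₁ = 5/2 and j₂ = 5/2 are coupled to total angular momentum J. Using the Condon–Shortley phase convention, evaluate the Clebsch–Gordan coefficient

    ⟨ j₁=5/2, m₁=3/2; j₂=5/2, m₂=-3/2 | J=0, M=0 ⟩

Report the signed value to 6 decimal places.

j₁+j₂−J=5  J+j₁−j₂=0  J−j₁+j₂=0  j₁+j₂+J+1=6
(j₁±m₁, j₂±m₂, J±M) = (4,1,1,4,0,0)
P² = 96
sum k=1..1:
  [1] −1/24 = -1/24
S = -1/24
C² = P²·S² = 1/6 ; C = -0.408248

−√(1/6) ≈ -0.408248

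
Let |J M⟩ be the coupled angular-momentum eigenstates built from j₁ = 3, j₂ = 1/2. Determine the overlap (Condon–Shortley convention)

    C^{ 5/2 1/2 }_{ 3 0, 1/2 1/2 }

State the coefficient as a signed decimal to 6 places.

triangle: 1!*5!*0!/7! = 120/5040
(j±m)!: 3!*3!*1!*0!*3!*2! = 432
prefactor² = (2J+1)*Δ*N² = 432/7
  k=1: −1/(1!*0!*2!*0!*3!*0!) = -1/12
Σ = -1/12  ⇒  CG² = 432/7*(-1/12)² = 3/7
CG = −√(3/7) = -0.654654

−√(3/7) = -0.654654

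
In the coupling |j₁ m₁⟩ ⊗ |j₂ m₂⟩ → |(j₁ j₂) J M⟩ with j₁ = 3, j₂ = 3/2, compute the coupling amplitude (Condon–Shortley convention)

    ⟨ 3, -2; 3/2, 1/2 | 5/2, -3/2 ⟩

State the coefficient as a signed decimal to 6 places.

+0.267261

triangle: 2!*4!*1!/8! = 48/40320
(j±m)!: 1!*5!*2!*1!*1!*4! = 5760
prefactor² = (2J+1)*Δ*N² = 288/7
  k=1: −1/(1!*1!*4!*1!*0!*0!) = -1/24
  k=2: +1/(2!*0!*3!*0!*1!*1!) = 1/12
Σ = 1/24  ⇒  CG² = 288/7*1/24² = 1/14
CG = +√(1/14) = +0.267261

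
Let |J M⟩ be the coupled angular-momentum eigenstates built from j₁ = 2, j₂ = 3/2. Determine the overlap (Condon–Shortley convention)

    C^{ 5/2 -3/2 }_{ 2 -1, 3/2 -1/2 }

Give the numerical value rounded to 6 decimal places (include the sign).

-0.169031

j₁+j₂−J=1  J+j₁−j₂=3  J−j₁+j₂=2  j₁+j₂+J+1=7
(j₁±m₁, j₂±m₂, J±M) = (1,3,1,2,1,4)
P² = 144/35
sum k=0..1:
  [0] +1/6 = 1/6
  [1] −1/4 = -1/4
S = -1/12
C² = P²·S² = 1/35 ; C = -0.169031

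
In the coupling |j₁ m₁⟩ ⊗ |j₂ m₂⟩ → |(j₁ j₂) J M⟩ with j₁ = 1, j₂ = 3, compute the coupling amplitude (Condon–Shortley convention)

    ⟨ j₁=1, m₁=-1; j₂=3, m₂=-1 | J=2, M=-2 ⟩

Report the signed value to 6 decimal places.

+√(1/21) ≈ +0.218218

√[5·2!0!4!/7! · 0!2!2!4!0!4!] = √(768/7)
  +(−1)^2/∏(2,0,0,0,0,4)! = 1/48  (running 1/48)
⟨..|..⟩ = √(768/7)·(1/48) = +0.218218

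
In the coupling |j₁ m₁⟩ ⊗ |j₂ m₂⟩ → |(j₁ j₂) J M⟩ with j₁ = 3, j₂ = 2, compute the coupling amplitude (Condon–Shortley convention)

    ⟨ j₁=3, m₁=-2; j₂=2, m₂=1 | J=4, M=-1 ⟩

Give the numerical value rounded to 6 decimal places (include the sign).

−√(7/20) ≈ -0.591608

triangle: 1!·5!·3!/10! = 720/3628800
(j±m)!: 1!·5!·3!·1!·3!·5! = 518400
prefactor² = (2J+1)·Δ·N² = 6480/7
  k=0: +1/(0!·1!·5!·3!·0!·0!) = 1/720
  k=1: −1/(1!·0!·4!·2!·1!·1!) = -1/48
Σ = -7/360  ⇒  CG² = 6480/7·(-7/360)² = 7/20
CG = −√(7/20) = -0.591608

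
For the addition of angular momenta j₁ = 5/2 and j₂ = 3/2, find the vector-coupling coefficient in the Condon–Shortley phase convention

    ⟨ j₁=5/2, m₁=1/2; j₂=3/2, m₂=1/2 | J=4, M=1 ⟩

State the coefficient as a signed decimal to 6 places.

j₁+j₂−J=0  J+j₁−j₂=5  J−j₁+j₂=3  j₁+j₂+J+1=9
(j₁±m₁, j₂±m₂, J±M) = (3,2,2,1,5,3)
P² = 2160/7
sum k=0..0:
  [0] +1/24 = 1/24
S = 1/24
C² = P²·S² = 15/28 ; C = +0.731925

+0.731925  (= +√(15/28))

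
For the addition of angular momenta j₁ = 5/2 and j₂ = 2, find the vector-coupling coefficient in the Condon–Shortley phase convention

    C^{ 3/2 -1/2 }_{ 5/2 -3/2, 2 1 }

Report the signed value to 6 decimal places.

+0.138013

√[4·3!2!1!/7! · 1!4!3!1!1!2!] = √(96/35)
  +(−1)^2/∏(2,1,2,1,0,0)! = 1/4  (running 1/4)
  +(−1)^3/∏(3,0,1,0,1,1)! = -1/6  (running 1/12)
⟨..|..⟩ = √(96/35)·(1/12) = +0.138013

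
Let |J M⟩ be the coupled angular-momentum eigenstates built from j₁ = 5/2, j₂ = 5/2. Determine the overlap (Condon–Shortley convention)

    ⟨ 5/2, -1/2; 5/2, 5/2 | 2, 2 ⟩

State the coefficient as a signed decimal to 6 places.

-0.422577  (= −√(5/28))

j₁+j₂−J=3  J+j₁−j₂=2  J−j₁+j₂=2  j₁+j₂+J+1=8
(j₁±m₁, j₂±m₂, J±M) = (2,3,5,0,4,0)
P² = 720/7
sum k=3..3:
  [3] −1/24 = -1/24
S = -1/24
C² = P²·S² = 5/28 ; C = -0.422577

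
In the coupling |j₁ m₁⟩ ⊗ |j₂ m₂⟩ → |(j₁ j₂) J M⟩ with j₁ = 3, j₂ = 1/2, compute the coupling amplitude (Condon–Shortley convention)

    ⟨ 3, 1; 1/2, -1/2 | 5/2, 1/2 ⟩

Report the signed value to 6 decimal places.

j₁+j₂−J=1  J+j₁−j₂=5  J−j₁+j₂=0  j₁+j₂+J+1=7
(j₁±m₁, j₂±m₂, J±M) = (4,2,0,1,3,2)
P² = 576/7
sum k=0..0:
  [0] +1/12 = 1/12
S = 1/12
C² = P²·S² = 4/7 ; C = +0.755929

+√(4/7) ≈ +0.755929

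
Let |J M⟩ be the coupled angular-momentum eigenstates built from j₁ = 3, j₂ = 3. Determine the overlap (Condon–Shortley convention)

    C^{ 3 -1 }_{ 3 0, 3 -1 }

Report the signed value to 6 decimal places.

−√(1/6) = -0.408248

√[7·3!3!3!/10! · 3!3!2!4!2!4!] = √(864/25)
  +(−1)^0/∏(0,3,3,2,0,1)! = 1/72  (running 1/72)
  +(−1)^1/∏(1,2,2,1,1,2)! = -1/8  (running -1/9)
  +(−1)^2/∏(2,1,1,0,2,3)! = 1/24  (running -5/72)
⟨..|..⟩ = √(864/25)·(-5/72) = -0.408248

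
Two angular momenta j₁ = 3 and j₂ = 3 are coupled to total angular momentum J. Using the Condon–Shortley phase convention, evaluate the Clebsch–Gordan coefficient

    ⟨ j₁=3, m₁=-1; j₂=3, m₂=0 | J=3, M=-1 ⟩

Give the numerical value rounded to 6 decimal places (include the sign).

√[7·3!3!3!/10! · 2!4!3!3!2!4!] = √(864/25)
  +(−1)^1/∏(1,2,3,2,0,1)! = -1/24  (running -1/24)
  +(−1)^2/∏(2,1,2,1,1,2)! = 1/8  (running 1/12)
  +(−1)^3/∏(3,0,1,0,2,3)! = -1/72  (running 5/72)
⟨..|..⟩ = √(864/25)·(5/72) = +0.408248

+√(1/6) = +0.408248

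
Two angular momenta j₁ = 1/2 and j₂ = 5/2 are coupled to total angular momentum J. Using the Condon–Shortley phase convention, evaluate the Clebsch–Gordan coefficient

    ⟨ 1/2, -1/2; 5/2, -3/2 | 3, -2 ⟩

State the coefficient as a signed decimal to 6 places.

√[7·0!1!5!/7! · 0!1!1!4!1!5!] = √(480)
  +(−1)^0/∏(0,0,1,1,0,4)! = 1/24  (running 1/24)
⟨..|..⟩ = √(480)·(1/24) = +0.912871

+0.912871  (= +√(5/6))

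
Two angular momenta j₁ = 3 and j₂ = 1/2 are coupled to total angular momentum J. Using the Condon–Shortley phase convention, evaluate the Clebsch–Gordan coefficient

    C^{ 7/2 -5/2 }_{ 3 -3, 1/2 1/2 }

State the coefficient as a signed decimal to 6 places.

√[8·0!6!1!/8! · 0!6!1!0!1!6!] = √(518400/7)
  +(−1)^0/∏(0,0,6,1,0,0)! = 1/720  (running 1/720)
⟨..|..⟩ = √(518400/7)·(1/720) = +0.377964

+0.377964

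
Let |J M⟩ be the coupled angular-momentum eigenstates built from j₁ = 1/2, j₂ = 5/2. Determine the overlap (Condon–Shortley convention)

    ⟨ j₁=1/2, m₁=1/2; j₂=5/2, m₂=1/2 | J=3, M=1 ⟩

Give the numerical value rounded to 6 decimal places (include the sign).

+0.816497  (= +√(2/3))

j₁+j₂−J=0  J+j₁−j₂=1  J−j₁+j₂=5  j₁+j₂+J+1=7
(j₁±m₁, j₂±m₂, J±M) = (1,0,3,2,4,2)
P² = 96
sum k=0..0:
  [0] +1/12 = 1/12
S = 1/12
C² = P²·S² = 2/3 ; C = +0.816497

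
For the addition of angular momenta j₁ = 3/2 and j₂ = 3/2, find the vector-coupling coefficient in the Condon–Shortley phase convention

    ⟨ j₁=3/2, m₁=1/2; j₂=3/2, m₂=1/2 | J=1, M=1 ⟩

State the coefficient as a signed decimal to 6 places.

j₁+j₂−J=2  J+j₁−j₂=1  J−j₁+j₂=1  j₁+j₂+J+1=5
(j₁±m₁, j₂±m₂, J±M) = (2,1,2,1,2,0)
P² = 2/5
sum k=1..1:
  [1] −1/1 = -1
S = -1
C² = P²·S² = 2/5 ; C = -0.632456

−√(2/5) ≈ -0.632456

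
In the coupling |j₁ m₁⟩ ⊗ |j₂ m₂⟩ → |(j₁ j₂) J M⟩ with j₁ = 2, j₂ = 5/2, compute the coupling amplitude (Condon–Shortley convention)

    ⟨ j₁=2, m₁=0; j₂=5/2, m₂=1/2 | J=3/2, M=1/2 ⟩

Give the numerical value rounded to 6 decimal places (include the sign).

triangle: 3!×1!×2!/7! = 12/5040
(j±m)!: 2!×2!×3!×2!×2!×1! = 96
prefactor² = (2J+1)×Δ×N² = 32/35
  k=1: −1/(1!×2!×1!×2!×0!×0!) = -1/4
  k=2: +1/(2!×1!×0!×1!×1!×1!) = 1/2
Σ = 1/4  ⇒  CG² = 32/35×1/4² = 2/35
CG = +√(2/35) = +0.239046

+0.239046  (= +√(2/35))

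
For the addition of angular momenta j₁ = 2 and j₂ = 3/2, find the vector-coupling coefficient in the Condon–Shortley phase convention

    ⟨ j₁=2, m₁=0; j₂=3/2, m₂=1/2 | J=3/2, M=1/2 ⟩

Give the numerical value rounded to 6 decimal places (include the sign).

√[4·2!2!1!/6! · 2!2!2!1!2!1!] = √(16/45)
  +(−1)^1/∏(1,1,1,1,1,0)! = -1  (running -1)
  +(−1)^2/∏(2,0,0,0,2,1)! = 1/4  (running -3/4)
⟨..|..⟩ = √(16/45)·(-3/4) = -0.447214

−√(1/5) = -0.447214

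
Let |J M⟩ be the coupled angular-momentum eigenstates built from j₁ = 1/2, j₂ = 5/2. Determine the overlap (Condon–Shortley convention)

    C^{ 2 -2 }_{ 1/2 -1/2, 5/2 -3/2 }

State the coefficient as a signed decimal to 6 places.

−√(1/6) = -0.408248

√[5·1!0!4!/6! · 0!1!1!4!0!4!] = √(96)
  +(−1)^1/∏(1,0,0,0,0,4)! = -1/24  (running -1/24)
⟨..|..⟩ = √(96)·(-1/24) = -0.408248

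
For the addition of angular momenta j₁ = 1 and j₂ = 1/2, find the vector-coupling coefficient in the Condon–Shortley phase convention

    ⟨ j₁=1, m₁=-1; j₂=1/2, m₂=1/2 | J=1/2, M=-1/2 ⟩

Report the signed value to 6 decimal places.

j₁+j₂−J=1  J+j₁−j₂=1  J−j₁+j₂=0  j₁+j₂+J+1=3
(j₁±m₁, j₂±m₂, J±M) = (0,2,1,0,0,1)
P² = 2/3
sum k=1..1:
  [1] −1/1 = -1
S = -1
C² = P²·S² = 2/3 ; C = -0.816497

-0.816497  (= −√(2/3))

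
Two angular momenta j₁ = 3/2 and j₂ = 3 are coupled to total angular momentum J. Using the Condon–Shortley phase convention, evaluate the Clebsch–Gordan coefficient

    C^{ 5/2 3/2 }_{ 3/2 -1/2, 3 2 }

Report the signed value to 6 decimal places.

+√(1/14) = +0.267261

√[6·2!1!4!/8! · 1!2!5!1!4!1!] = √(288/7)
  +(−1)^1/∏(1,1,1,4,0,0)! = -1/24  (running -1/24)
  +(−1)^2/∏(2,0,0,3,1,1)! = 1/12  (running 1/24)
⟨..|..⟩ = √(288/7)·(1/24) = +0.267261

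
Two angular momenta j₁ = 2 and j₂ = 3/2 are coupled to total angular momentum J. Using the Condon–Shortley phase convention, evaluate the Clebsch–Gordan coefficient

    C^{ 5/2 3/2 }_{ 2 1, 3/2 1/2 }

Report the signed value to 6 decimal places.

triangle: 1!·3!·2!/7! = 12/5040
(j±m)!: 3!·1!·2!·1!·4!·1! = 288
prefactor² = (2J+1)·Δ·N² = 144/35
  k=0: +1/(0!·1!·1!·2!·2!·0!) = 1/4
  k=1: −1/(1!·0!·0!·1!·3!·1!) = -1/6
Σ = 1/12  ⇒  CG² = 144/35·1/12² = 1/35
CG = +√(1/35) = +0.169031

+√(1/35) = +0.169031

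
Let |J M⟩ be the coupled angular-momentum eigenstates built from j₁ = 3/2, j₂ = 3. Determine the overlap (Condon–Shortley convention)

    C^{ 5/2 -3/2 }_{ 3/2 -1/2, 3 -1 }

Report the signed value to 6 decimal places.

√[6·2!1!4!/8! · 1!2!2!4!1!4!] = √(576/35)
  +(−1)^1/∏(1,1,1,1,0,3)! = -1/6  (running -1/6)
  +(−1)^2/∏(2,0,0,0,1,4)! = 1/48  (running -7/48)
⟨..|..⟩ = √(576/35)·(-7/48) = -0.591608

−√(7/20) = -0.591608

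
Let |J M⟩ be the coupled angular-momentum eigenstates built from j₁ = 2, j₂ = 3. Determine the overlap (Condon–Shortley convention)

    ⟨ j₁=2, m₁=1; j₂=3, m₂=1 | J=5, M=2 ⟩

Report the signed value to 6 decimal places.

+0.707107

j₁+j₂−J=0  J+j₁−j₂=4  J−j₁+j₂=6  j₁+j₂+J+1=11
(j₁±m₁, j₂±m₂, J±M) = (3,1,4,2,7,3)
P² = 41472
sum k=0..0:
  [0] +1/288 = 1/288
S = 1/288
C² = P²·S² = 1/2 ; C = +0.707107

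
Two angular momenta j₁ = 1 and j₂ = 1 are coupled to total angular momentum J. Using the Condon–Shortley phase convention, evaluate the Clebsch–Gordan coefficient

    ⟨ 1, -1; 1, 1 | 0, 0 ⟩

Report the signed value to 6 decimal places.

+√(1/3) ≈ +0.577350

√[1·2!0!0!/3! · 0!2!2!0!0!0!] = √(4/3)
  +(−1)^2/∏(2,0,0,0,0,0)! = 1/2  (running 1/2)
⟨..|..⟩ = √(4/3)·(1/2) = +0.577350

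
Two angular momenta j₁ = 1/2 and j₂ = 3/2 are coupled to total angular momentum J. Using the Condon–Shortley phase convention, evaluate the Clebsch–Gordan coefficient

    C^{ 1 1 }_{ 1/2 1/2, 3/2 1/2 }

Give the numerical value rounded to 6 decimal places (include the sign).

+0.500000

√[3·1!0!2!/4! · 1!0!2!1!2!0!] = √(1)
  +(−1)^0/∏(0,1,0,2,0,0)! = 1/2  (running 1/2)
⟨..|..⟩ = √(1)·(1/2) = +0.500000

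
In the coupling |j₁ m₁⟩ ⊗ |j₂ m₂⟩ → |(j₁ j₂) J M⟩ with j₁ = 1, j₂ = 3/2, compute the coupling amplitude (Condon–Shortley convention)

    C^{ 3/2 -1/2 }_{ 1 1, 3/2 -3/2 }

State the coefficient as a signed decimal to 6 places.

+0.632456  (= +√(2/5))

√[4·1!1!2!/5! · 2!0!0!3!1!2!] = √(8/5)
  +(−1)^0/∏(0,1,0,0,1,2)! = 1/2  (running 1/2)
⟨..|..⟩ = √(8/5)·(1/2) = +0.632456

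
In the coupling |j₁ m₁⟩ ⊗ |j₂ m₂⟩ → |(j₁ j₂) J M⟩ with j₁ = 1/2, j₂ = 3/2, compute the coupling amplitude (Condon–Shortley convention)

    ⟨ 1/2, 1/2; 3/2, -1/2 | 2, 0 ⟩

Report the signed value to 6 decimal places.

triangle: 0!×1!×3!/5! = 6/120
(j±m)!: 1!×0!×1!×2!×2!×2! = 8
prefactor² = (2J+1)×Δ×N² = 2
  k=0: +1/(0!×0!×0!×1!×1!×2!) = 1/2
Σ = 1/2  ⇒  CG² = 2×1/2² = 1/2
CG = +√(1/2) = +0.707107

+0.707107  (= +√(1/2))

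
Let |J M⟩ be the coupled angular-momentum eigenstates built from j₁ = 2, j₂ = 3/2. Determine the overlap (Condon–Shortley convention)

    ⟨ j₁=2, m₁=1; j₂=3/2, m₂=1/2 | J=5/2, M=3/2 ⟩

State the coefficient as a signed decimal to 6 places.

+√(1/35) = +0.169031

triangle: 1!·3!·2!/7! = 12/5040
(j±m)!: 3!·1!·2!·1!·4!·1! = 288
prefactor² = (2J+1)·Δ·N² = 144/35
  k=0: +1/(0!·1!·1!·2!·2!·0!) = 1/4
  k=1: −1/(1!·0!·0!·1!·3!·1!) = -1/6
Σ = 1/12  ⇒  CG² = 144/35·1/12² = 1/35
CG = +√(1/35) = +0.169031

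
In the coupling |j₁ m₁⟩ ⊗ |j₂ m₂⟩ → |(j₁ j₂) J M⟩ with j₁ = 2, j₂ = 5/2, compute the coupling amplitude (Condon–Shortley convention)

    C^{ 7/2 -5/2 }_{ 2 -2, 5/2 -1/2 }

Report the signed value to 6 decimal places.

-0.712697  (= −√(32/63))

j₁+j₂−J=1  J+j₁−j₂=3  J−j₁+j₂=4  j₁+j₂+J+1=9
(j₁±m₁, j₂±m₂, J±M) = (0,4,2,3,1,6)
P² = 4608/7
sum k=1..1:
  [1] −1/36 = -1/36
S = -1/36
C² = P²·S² = 32/63 ; C = -0.712697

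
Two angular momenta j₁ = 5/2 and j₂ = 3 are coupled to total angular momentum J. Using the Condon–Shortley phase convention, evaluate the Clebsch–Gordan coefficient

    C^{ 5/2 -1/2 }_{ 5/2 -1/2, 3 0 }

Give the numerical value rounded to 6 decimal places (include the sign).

+√(8/105) ≈ +0.276026

triangle: 3!·2!·3!/9! = 72/362880
(j±m)!: 2!·3!·3!·3!·2!·3! = 5184
prefactor² = (2J+1)·Δ·N² = 216/35
  k=1: −1/(1!·2!·2!·2!·0!·1!) = -1/8
  k=2: +1/(2!·1!·1!·1!·1!·2!) = 1/4
  k=3: −1/(3!·0!·0!·0!·2!·3!) = -1/72
Σ = 1/9  ⇒  CG² = 216/35·1/9² = 8/105
CG = +√(8/105) = +0.276026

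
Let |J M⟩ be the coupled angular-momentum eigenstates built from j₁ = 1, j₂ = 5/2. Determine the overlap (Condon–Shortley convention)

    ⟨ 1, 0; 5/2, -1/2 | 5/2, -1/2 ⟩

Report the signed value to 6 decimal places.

+√(1/35) = +0.169031

j₁+j₂−J=1  J+j₁−j₂=1  J−j₁+j₂=4  j₁+j₂+J+1=7
(j₁±m₁, j₂±m₂, J±M) = (1,1,2,3,2,3)
P² = 144/35
sum k=0..1:
  [0] +1/4 = 1/4
  [1] −1/6 = -1/6
S = 1/12
C² = P²·S² = 1/35 ; C = +0.169031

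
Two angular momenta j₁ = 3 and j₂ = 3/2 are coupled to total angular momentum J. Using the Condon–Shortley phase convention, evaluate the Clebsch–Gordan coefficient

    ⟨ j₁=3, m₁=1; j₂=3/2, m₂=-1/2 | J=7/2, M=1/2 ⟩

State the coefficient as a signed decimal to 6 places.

+√(2/7) = +0.534522

√[8·1!5!2!/9! · 4!2!1!2!4!3!] = √(512/7)
  +(−1)^0/∏(0,1,2,1,3,1)! = 1/12  (running 1/12)
  +(−1)^1/∏(1,0,1,0,4,2)! = -1/48  (running 1/16)
⟨..|..⟩ = √(512/7)·(1/16) = +0.534522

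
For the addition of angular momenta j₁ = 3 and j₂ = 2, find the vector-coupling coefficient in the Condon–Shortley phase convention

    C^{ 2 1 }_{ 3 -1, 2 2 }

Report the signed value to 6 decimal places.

triangle: 3!·3!·1!/8! = 36/40320
(j±m)!: 2!·4!·4!·0!·3!·1! = 6912
prefactor² = (2J+1)·Δ·N² = 216/7
  k=3: −1/(3!·0!·1!·1!·2!·0!) = -1/12
Σ = -1/12  ⇒  CG² = 216/7·(-1/12)² = 3/14
CG = −√(3/14) = -0.462910

-0.462910  (= −√(3/14))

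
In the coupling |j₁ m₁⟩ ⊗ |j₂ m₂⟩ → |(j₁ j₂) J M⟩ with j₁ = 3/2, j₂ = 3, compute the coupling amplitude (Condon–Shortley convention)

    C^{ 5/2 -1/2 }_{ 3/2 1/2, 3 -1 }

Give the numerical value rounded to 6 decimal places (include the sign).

triangle: 2!×1!×4!/8! = 48/40320
(j±m)!: 2!×1!×2!×4!×2!×3! = 1152
prefactor² = (2J+1)×Δ×N² = 288/35
  k=0: +1/(0!×2!×1!×2!×0!×2!) = 1/8
  k=1: −1/(1!×1!×0!×1!×1!×3!) = -1/6
Σ = -1/24  ⇒  CG² = 288/35×(-1/24)² = 1/70
CG = −√(1/70) = -0.119523

-0.119523  (= −√(1/70))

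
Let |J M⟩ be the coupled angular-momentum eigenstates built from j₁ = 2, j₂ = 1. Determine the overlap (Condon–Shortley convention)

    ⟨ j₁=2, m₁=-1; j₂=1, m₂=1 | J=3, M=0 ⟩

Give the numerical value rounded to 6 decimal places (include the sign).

j₁+j₂−J=0  J+j₁−j₂=4  J−j₁+j₂=2  j₁+j₂+J+1=7
(j₁±m₁, j₂±m₂, J±M) = (1,3,2,0,3,3)
P² = 144/5
sum k=0..0:
  [0] +1/12 = 1/12
S = 1/12
C² = P²·S² = 1/5 ; C = +0.447214

+0.447214  (= +√(1/5))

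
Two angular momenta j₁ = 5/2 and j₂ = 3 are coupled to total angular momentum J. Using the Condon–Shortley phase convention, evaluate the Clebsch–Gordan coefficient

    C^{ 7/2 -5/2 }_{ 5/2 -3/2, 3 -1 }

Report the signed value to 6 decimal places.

√[8·2!3!4!/10! · 1!4!2!4!1!6!] = √(18432/35)
  +(−1)^1/∏(1,1,3,1,0,3)! = -1/36  (running -1/36)
  +(−1)^2/∏(2,0,2,0,1,4)! = 1/96  (running -5/288)
⟨..|..⟩ = √(18432/35)·(-5/288) = -0.398410

−√(10/63) ≈ -0.398410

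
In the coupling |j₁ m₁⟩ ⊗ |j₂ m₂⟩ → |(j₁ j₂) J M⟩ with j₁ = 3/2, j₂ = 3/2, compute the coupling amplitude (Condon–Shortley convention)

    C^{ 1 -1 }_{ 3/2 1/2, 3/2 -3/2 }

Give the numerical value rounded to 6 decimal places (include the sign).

+√(3/10) ≈ +0.547723

j₁+j₂−J=2  J+j₁−j₂=1  J−j₁+j₂=1  j₁+j₂+J+1=5
(j₁±m₁, j₂±m₂, J±M) = (2,1,0,3,0,2)
P² = 6/5
sum k=0..0:
  [0] +1/2 = 1/2
S = 1/2
C² = P²·S² = 3/10 ; C = +0.547723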